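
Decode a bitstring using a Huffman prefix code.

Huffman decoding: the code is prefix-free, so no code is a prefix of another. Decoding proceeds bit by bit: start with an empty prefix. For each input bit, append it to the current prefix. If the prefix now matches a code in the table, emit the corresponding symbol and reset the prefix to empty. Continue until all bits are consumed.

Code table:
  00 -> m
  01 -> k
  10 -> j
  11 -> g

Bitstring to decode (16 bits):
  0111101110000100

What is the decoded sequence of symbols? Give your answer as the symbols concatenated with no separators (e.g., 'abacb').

Bit 0: prefix='0' (no match yet)
Bit 1: prefix='01' -> emit 'k', reset
Bit 2: prefix='1' (no match yet)
Bit 3: prefix='11' -> emit 'g', reset
Bit 4: prefix='1' (no match yet)
Bit 5: prefix='10' -> emit 'j', reset
Bit 6: prefix='1' (no match yet)
Bit 7: prefix='11' -> emit 'g', reset
Bit 8: prefix='1' (no match yet)
Bit 9: prefix='10' -> emit 'j', reset
Bit 10: prefix='0' (no match yet)
Bit 11: prefix='00' -> emit 'm', reset
Bit 12: prefix='0' (no match yet)
Bit 13: prefix='01' -> emit 'k', reset
Bit 14: prefix='0' (no match yet)
Bit 15: prefix='00' -> emit 'm', reset

Answer: kgjgjmkm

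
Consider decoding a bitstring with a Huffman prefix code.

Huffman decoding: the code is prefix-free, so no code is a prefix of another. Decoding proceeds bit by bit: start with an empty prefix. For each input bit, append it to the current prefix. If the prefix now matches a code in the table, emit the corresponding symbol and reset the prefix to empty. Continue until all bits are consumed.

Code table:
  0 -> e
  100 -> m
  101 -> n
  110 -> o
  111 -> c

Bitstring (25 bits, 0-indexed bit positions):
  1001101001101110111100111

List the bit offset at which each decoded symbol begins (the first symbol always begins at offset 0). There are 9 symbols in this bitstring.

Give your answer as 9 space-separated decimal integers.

Bit 0: prefix='1' (no match yet)
Bit 1: prefix='10' (no match yet)
Bit 2: prefix='100' -> emit 'm', reset
Bit 3: prefix='1' (no match yet)
Bit 4: prefix='11' (no match yet)
Bit 5: prefix='110' -> emit 'o', reset
Bit 6: prefix='1' (no match yet)
Bit 7: prefix='10' (no match yet)
Bit 8: prefix='100' -> emit 'm', reset
Bit 9: prefix='1' (no match yet)
Bit 10: prefix='11' (no match yet)
Bit 11: prefix='110' -> emit 'o', reset
Bit 12: prefix='1' (no match yet)
Bit 13: prefix='11' (no match yet)
Bit 14: prefix='111' -> emit 'c', reset
Bit 15: prefix='0' -> emit 'e', reset
Bit 16: prefix='1' (no match yet)
Bit 17: prefix='11' (no match yet)
Bit 18: prefix='111' -> emit 'c', reset
Bit 19: prefix='1' (no match yet)
Bit 20: prefix='10' (no match yet)
Bit 21: prefix='100' -> emit 'm', reset
Bit 22: prefix='1' (no match yet)
Bit 23: prefix='11' (no match yet)
Bit 24: prefix='111' -> emit 'c', reset

Answer: 0 3 6 9 12 15 16 19 22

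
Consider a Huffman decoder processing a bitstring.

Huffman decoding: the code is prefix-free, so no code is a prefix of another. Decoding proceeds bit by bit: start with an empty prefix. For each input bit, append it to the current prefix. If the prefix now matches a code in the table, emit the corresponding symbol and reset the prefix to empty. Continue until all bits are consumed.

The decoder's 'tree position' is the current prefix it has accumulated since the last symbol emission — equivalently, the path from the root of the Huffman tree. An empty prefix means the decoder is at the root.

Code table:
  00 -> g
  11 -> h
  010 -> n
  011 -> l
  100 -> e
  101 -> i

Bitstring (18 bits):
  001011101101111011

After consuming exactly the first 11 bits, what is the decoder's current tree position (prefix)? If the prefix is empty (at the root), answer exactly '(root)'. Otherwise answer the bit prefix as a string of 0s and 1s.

Answer: 0

Derivation:
Bit 0: prefix='0' (no match yet)
Bit 1: prefix='00' -> emit 'g', reset
Bit 2: prefix='1' (no match yet)
Bit 3: prefix='10' (no match yet)
Bit 4: prefix='101' -> emit 'i', reset
Bit 5: prefix='1' (no match yet)
Bit 6: prefix='11' -> emit 'h', reset
Bit 7: prefix='0' (no match yet)
Bit 8: prefix='01' (no match yet)
Bit 9: prefix='011' -> emit 'l', reset
Bit 10: prefix='0' (no match yet)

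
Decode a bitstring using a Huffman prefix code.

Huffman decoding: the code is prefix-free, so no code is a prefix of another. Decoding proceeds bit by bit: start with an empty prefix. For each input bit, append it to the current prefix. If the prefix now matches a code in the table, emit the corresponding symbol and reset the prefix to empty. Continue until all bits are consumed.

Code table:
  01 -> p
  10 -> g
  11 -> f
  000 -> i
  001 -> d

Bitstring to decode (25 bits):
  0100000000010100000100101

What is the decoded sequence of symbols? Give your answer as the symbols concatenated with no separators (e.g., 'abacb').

Bit 0: prefix='0' (no match yet)
Bit 1: prefix='01' -> emit 'p', reset
Bit 2: prefix='0' (no match yet)
Bit 3: prefix='00' (no match yet)
Bit 4: prefix='000' -> emit 'i', reset
Bit 5: prefix='0' (no match yet)
Bit 6: prefix='00' (no match yet)
Bit 7: prefix='000' -> emit 'i', reset
Bit 8: prefix='0' (no match yet)
Bit 9: prefix='00' (no match yet)
Bit 10: prefix='000' -> emit 'i', reset
Bit 11: prefix='1' (no match yet)
Bit 12: prefix='10' -> emit 'g', reset
Bit 13: prefix='1' (no match yet)
Bit 14: prefix='10' -> emit 'g', reset
Bit 15: prefix='0' (no match yet)
Bit 16: prefix='00' (no match yet)
Bit 17: prefix='000' -> emit 'i', reset
Bit 18: prefix='0' (no match yet)
Bit 19: prefix='01' -> emit 'p', reset
Bit 20: prefix='0' (no match yet)
Bit 21: prefix='00' (no match yet)
Bit 22: prefix='001' -> emit 'd', reset
Bit 23: prefix='0' (no match yet)
Bit 24: prefix='01' -> emit 'p', reset

Answer: piiiggipdp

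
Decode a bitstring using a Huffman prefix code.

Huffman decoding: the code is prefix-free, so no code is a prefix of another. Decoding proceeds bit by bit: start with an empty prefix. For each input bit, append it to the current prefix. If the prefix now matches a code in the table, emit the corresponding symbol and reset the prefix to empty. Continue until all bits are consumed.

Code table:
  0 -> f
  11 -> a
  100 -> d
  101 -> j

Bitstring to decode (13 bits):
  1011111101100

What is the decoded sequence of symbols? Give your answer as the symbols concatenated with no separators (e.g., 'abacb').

Bit 0: prefix='1' (no match yet)
Bit 1: prefix='10' (no match yet)
Bit 2: prefix='101' -> emit 'j', reset
Bit 3: prefix='1' (no match yet)
Bit 4: prefix='11' -> emit 'a', reset
Bit 5: prefix='1' (no match yet)
Bit 6: prefix='11' -> emit 'a', reset
Bit 7: prefix='1' (no match yet)
Bit 8: prefix='10' (no match yet)
Bit 9: prefix='101' -> emit 'j', reset
Bit 10: prefix='1' (no match yet)
Bit 11: prefix='10' (no match yet)
Bit 12: prefix='100' -> emit 'd', reset

Answer: jaajd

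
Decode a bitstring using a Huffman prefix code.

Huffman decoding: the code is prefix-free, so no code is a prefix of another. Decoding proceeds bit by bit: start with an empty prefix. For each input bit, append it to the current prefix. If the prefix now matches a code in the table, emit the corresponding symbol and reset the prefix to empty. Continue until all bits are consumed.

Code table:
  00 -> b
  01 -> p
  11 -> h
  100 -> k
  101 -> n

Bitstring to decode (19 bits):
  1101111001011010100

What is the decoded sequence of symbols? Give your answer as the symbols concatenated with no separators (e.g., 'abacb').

Bit 0: prefix='1' (no match yet)
Bit 1: prefix='11' -> emit 'h', reset
Bit 2: prefix='0' (no match yet)
Bit 3: prefix='01' -> emit 'p', reset
Bit 4: prefix='1' (no match yet)
Bit 5: prefix='11' -> emit 'h', reset
Bit 6: prefix='1' (no match yet)
Bit 7: prefix='10' (no match yet)
Bit 8: prefix='100' -> emit 'k', reset
Bit 9: prefix='1' (no match yet)
Bit 10: prefix='10' (no match yet)
Bit 11: prefix='101' -> emit 'n', reset
Bit 12: prefix='1' (no match yet)
Bit 13: prefix='10' (no match yet)
Bit 14: prefix='101' -> emit 'n', reset
Bit 15: prefix='0' (no match yet)
Bit 16: prefix='01' -> emit 'p', reset
Bit 17: prefix='0' (no match yet)
Bit 18: prefix='00' -> emit 'b', reset

Answer: hphknnpb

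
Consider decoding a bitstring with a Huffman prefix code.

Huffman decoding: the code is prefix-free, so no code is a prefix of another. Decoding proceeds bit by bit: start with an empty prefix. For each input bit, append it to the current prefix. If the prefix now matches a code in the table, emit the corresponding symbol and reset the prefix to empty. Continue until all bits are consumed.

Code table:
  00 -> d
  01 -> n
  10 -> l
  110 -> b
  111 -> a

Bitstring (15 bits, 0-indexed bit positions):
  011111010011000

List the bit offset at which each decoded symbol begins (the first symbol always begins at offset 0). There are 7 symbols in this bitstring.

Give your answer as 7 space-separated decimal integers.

Bit 0: prefix='0' (no match yet)
Bit 1: prefix='01' -> emit 'n', reset
Bit 2: prefix='1' (no match yet)
Bit 3: prefix='11' (no match yet)
Bit 4: prefix='111' -> emit 'a', reset
Bit 5: prefix='1' (no match yet)
Bit 6: prefix='10' -> emit 'l', reset
Bit 7: prefix='1' (no match yet)
Bit 8: prefix='10' -> emit 'l', reset
Bit 9: prefix='0' (no match yet)
Bit 10: prefix='01' -> emit 'n', reset
Bit 11: prefix='1' (no match yet)
Bit 12: prefix='10' -> emit 'l', reset
Bit 13: prefix='0' (no match yet)
Bit 14: prefix='00' -> emit 'd', reset

Answer: 0 2 5 7 9 11 13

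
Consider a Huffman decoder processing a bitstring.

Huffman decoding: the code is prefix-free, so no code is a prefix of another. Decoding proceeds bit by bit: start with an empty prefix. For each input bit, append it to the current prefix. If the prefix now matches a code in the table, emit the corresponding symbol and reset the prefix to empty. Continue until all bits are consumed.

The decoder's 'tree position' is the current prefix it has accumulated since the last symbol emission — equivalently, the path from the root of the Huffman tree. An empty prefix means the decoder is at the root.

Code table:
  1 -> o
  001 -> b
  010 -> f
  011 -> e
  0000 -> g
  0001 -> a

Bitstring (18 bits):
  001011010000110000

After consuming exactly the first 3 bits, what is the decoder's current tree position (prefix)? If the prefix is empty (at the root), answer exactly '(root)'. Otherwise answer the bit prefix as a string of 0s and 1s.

Bit 0: prefix='0' (no match yet)
Bit 1: prefix='00' (no match yet)
Bit 2: prefix='001' -> emit 'b', reset

Answer: (root)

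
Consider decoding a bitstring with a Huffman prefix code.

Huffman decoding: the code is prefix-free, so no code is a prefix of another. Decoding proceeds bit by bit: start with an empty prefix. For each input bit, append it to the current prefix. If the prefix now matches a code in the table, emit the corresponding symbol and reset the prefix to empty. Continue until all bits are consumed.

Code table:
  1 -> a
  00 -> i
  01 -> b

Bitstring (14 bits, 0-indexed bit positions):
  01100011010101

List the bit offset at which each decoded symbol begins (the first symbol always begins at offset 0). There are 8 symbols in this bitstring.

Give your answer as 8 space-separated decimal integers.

Bit 0: prefix='0' (no match yet)
Bit 1: prefix='01' -> emit 'b', reset
Bit 2: prefix='1' -> emit 'a', reset
Bit 3: prefix='0' (no match yet)
Bit 4: prefix='00' -> emit 'i', reset
Bit 5: prefix='0' (no match yet)
Bit 6: prefix='01' -> emit 'b', reset
Bit 7: prefix='1' -> emit 'a', reset
Bit 8: prefix='0' (no match yet)
Bit 9: prefix='01' -> emit 'b', reset
Bit 10: prefix='0' (no match yet)
Bit 11: prefix='01' -> emit 'b', reset
Bit 12: prefix='0' (no match yet)
Bit 13: prefix='01' -> emit 'b', reset

Answer: 0 2 3 5 7 8 10 12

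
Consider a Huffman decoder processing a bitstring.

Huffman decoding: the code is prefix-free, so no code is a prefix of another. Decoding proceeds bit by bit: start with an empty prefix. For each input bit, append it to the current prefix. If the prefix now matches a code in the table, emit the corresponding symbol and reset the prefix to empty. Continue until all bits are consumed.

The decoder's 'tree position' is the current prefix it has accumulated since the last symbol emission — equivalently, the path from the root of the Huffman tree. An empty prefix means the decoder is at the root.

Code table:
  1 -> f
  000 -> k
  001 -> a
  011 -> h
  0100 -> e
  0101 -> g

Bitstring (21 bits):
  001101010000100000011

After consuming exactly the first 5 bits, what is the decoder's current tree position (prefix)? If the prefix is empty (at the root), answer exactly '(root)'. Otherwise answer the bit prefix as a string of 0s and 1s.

Answer: 0

Derivation:
Bit 0: prefix='0' (no match yet)
Bit 1: prefix='00' (no match yet)
Bit 2: prefix='001' -> emit 'a', reset
Bit 3: prefix='1' -> emit 'f', reset
Bit 4: prefix='0' (no match yet)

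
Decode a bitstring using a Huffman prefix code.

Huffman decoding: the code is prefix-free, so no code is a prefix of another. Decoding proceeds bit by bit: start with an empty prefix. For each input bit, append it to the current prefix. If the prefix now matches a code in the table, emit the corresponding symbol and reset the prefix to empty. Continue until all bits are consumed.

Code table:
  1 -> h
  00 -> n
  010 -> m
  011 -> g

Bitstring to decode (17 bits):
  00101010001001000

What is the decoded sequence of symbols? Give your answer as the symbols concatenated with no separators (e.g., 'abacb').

Bit 0: prefix='0' (no match yet)
Bit 1: prefix='00' -> emit 'n', reset
Bit 2: prefix='1' -> emit 'h', reset
Bit 3: prefix='0' (no match yet)
Bit 4: prefix='01' (no match yet)
Bit 5: prefix='010' -> emit 'm', reset
Bit 6: prefix='1' -> emit 'h', reset
Bit 7: prefix='0' (no match yet)
Bit 8: prefix='00' -> emit 'n', reset
Bit 9: prefix='0' (no match yet)
Bit 10: prefix='01' (no match yet)
Bit 11: prefix='010' -> emit 'm', reset
Bit 12: prefix='0' (no match yet)
Bit 13: prefix='01' (no match yet)
Bit 14: prefix='010' -> emit 'm', reset
Bit 15: prefix='0' (no match yet)
Bit 16: prefix='00' -> emit 'n', reset

Answer: nhmhnmmn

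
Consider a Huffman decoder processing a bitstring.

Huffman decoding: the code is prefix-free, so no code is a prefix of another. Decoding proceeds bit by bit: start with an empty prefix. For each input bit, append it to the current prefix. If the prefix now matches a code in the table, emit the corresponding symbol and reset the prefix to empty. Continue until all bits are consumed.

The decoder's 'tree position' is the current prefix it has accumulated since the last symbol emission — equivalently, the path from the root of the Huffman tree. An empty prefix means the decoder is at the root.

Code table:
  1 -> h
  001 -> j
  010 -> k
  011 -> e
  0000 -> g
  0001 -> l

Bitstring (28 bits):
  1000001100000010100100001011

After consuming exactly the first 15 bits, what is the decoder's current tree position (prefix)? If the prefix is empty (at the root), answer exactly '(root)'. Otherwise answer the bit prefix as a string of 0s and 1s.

Bit 0: prefix='1' -> emit 'h', reset
Bit 1: prefix='0' (no match yet)
Bit 2: prefix='00' (no match yet)
Bit 3: prefix='000' (no match yet)
Bit 4: prefix='0000' -> emit 'g', reset
Bit 5: prefix='0' (no match yet)
Bit 6: prefix='01' (no match yet)
Bit 7: prefix='011' -> emit 'e', reset
Bit 8: prefix='0' (no match yet)
Bit 9: prefix='00' (no match yet)
Bit 10: prefix='000' (no match yet)
Bit 11: prefix='0000' -> emit 'g', reset
Bit 12: prefix='0' (no match yet)
Bit 13: prefix='00' (no match yet)
Bit 14: prefix='001' -> emit 'j', reset

Answer: (root)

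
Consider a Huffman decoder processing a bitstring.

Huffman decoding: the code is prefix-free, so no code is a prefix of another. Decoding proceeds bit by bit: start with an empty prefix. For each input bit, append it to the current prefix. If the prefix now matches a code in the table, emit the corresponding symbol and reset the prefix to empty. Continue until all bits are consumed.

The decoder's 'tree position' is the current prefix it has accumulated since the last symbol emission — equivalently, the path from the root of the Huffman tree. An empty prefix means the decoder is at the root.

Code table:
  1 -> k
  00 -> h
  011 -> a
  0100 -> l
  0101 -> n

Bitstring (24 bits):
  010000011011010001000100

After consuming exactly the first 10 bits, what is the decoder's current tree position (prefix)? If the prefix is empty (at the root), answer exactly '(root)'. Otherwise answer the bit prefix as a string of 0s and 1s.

Bit 0: prefix='0' (no match yet)
Bit 1: prefix='01' (no match yet)
Bit 2: prefix='010' (no match yet)
Bit 3: prefix='0100' -> emit 'l', reset
Bit 4: prefix='0' (no match yet)
Bit 5: prefix='00' -> emit 'h', reset
Bit 6: prefix='0' (no match yet)
Bit 7: prefix='01' (no match yet)
Bit 8: prefix='011' -> emit 'a', reset
Bit 9: prefix='0' (no match yet)

Answer: 0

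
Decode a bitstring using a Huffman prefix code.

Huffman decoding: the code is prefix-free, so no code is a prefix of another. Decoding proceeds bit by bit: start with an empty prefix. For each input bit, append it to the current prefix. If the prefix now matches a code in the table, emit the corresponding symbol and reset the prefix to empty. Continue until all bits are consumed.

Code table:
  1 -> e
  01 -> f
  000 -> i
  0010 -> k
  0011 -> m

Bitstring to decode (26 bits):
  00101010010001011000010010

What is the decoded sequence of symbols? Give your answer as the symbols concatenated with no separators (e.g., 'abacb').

Bit 0: prefix='0' (no match yet)
Bit 1: prefix='00' (no match yet)
Bit 2: prefix='001' (no match yet)
Bit 3: prefix='0010' -> emit 'k', reset
Bit 4: prefix='1' -> emit 'e', reset
Bit 5: prefix='0' (no match yet)
Bit 6: prefix='01' -> emit 'f', reset
Bit 7: prefix='0' (no match yet)
Bit 8: prefix='00' (no match yet)
Bit 9: prefix='001' (no match yet)
Bit 10: prefix='0010' -> emit 'k', reset
Bit 11: prefix='0' (no match yet)
Bit 12: prefix='00' (no match yet)
Bit 13: prefix='001' (no match yet)
Bit 14: prefix='0010' -> emit 'k', reset
Bit 15: prefix='1' -> emit 'e', reset
Bit 16: prefix='1' -> emit 'e', reset
Bit 17: prefix='0' (no match yet)
Bit 18: prefix='00' (no match yet)
Bit 19: prefix='000' -> emit 'i', reset
Bit 20: prefix='0' (no match yet)
Bit 21: prefix='01' -> emit 'f', reset
Bit 22: prefix='0' (no match yet)
Bit 23: prefix='00' (no match yet)
Bit 24: prefix='001' (no match yet)
Bit 25: prefix='0010' -> emit 'k', reset

Answer: kefkkeeifk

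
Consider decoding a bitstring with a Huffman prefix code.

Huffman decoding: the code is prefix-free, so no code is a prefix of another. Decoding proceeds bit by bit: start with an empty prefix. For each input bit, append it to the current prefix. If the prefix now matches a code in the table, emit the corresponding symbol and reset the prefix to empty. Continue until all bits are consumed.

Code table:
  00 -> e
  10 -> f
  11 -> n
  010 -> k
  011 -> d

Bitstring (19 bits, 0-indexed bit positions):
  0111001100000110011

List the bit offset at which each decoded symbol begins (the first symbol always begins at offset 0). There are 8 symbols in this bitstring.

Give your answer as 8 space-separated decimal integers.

Bit 0: prefix='0' (no match yet)
Bit 1: prefix='01' (no match yet)
Bit 2: prefix='011' -> emit 'd', reset
Bit 3: prefix='1' (no match yet)
Bit 4: prefix='10' -> emit 'f', reset
Bit 5: prefix='0' (no match yet)
Bit 6: prefix='01' (no match yet)
Bit 7: prefix='011' -> emit 'd', reset
Bit 8: prefix='0' (no match yet)
Bit 9: prefix='00' -> emit 'e', reset
Bit 10: prefix='0' (no match yet)
Bit 11: prefix='00' -> emit 'e', reset
Bit 12: prefix='0' (no match yet)
Bit 13: prefix='01' (no match yet)
Bit 14: prefix='011' -> emit 'd', reset
Bit 15: prefix='0' (no match yet)
Bit 16: prefix='00' -> emit 'e', reset
Bit 17: prefix='1' (no match yet)
Bit 18: prefix='11' -> emit 'n', reset

Answer: 0 3 5 8 10 12 15 17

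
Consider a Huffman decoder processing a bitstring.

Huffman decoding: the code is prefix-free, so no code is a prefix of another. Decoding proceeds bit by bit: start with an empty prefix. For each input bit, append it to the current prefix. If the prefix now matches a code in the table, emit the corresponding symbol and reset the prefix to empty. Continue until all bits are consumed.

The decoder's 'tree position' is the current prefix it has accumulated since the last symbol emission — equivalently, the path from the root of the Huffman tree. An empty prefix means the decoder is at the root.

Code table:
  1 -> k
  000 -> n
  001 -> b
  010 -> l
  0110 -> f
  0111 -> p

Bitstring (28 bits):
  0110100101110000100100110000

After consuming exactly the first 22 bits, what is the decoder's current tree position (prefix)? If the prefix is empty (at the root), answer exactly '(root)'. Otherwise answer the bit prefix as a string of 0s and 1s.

Answer: 0

Derivation:
Bit 0: prefix='0' (no match yet)
Bit 1: prefix='01' (no match yet)
Bit 2: prefix='011' (no match yet)
Bit 3: prefix='0110' -> emit 'f', reset
Bit 4: prefix='1' -> emit 'k', reset
Bit 5: prefix='0' (no match yet)
Bit 6: prefix='00' (no match yet)
Bit 7: prefix='001' -> emit 'b', reset
Bit 8: prefix='0' (no match yet)
Bit 9: prefix='01' (no match yet)
Bit 10: prefix='011' (no match yet)
Bit 11: prefix='0111' -> emit 'p', reset
Bit 12: prefix='0' (no match yet)
Bit 13: prefix='00' (no match yet)
Bit 14: prefix='000' -> emit 'n', reset
Bit 15: prefix='0' (no match yet)
Bit 16: prefix='01' (no match yet)
Bit 17: prefix='010' -> emit 'l', reset
Bit 18: prefix='0' (no match yet)
Bit 19: prefix='01' (no match yet)
Bit 20: prefix='010' -> emit 'l', reset
Bit 21: prefix='0' (no match yet)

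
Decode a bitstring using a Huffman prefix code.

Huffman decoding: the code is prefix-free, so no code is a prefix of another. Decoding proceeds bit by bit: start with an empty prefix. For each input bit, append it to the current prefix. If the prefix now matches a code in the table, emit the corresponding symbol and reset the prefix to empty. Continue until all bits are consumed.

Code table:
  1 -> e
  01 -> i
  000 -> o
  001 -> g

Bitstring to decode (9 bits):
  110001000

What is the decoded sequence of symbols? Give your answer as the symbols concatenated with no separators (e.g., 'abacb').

Bit 0: prefix='1' -> emit 'e', reset
Bit 1: prefix='1' -> emit 'e', reset
Bit 2: prefix='0' (no match yet)
Bit 3: prefix='00' (no match yet)
Bit 4: prefix='000' -> emit 'o', reset
Bit 5: prefix='1' -> emit 'e', reset
Bit 6: prefix='0' (no match yet)
Bit 7: prefix='00' (no match yet)
Bit 8: prefix='000' -> emit 'o', reset

Answer: eeoeo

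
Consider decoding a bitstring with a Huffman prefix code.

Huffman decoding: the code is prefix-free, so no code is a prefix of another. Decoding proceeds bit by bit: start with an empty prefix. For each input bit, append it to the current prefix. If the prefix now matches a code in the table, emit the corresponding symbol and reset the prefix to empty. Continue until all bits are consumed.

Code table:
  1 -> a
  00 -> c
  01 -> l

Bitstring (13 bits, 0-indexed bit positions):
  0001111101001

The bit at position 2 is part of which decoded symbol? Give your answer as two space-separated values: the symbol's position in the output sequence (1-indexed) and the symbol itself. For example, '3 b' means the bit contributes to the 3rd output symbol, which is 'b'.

Answer: 2 l

Derivation:
Bit 0: prefix='0' (no match yet)
Bit 1: prefix='00' -> emit 'c', reset
Bit 2: prefix='0' (no match yet)
Bit 3: prefix='01' -> emit 'l', reset
Bit 4: prefix='1' -> emit 'a', reset
Bit 5: prefix='1' -> emit 'a', reset
Bit 6: prefix='1' -> emit 'a', reset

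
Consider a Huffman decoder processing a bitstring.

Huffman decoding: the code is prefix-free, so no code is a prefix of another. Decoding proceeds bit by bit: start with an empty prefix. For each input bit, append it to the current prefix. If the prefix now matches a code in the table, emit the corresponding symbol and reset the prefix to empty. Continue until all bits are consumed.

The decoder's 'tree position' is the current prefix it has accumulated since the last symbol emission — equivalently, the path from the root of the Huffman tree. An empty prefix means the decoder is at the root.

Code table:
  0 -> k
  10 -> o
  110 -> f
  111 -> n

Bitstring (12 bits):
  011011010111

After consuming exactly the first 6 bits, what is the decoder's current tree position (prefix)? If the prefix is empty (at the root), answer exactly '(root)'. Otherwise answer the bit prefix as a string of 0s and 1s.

Bit 0: prefix='0' -> emit 'k', reset
Bit 1: prefix='1' (no match yet)
Bit 2: prefix='11' (no match yet)
Bit 3: prefix='110' -> emit 'f', reset
Bit 4: prefix='1' (no match yet)
Bit 5: prefix='11' (no match yet)

Answer: 11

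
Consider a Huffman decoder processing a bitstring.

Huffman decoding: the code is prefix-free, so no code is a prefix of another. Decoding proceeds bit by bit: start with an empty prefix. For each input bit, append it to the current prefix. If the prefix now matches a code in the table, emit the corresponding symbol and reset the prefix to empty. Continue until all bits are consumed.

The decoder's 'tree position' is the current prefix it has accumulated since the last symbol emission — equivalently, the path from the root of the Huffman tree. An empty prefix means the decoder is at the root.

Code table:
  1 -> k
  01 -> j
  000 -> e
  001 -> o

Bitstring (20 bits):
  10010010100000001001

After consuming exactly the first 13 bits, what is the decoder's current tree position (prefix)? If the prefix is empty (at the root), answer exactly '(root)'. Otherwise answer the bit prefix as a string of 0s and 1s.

Answer: 0

Derivation:
Bit 0: prefix='1' -> emit 'k', reset
Bit 1: prefix='0' (no match yet)
Bit 2: prefix='00' (no match yet)
Bit 3: prefix='001' -> emit 'o', reset
Bit 4: prefix='0' (no match yet)
Bit 5: prefix='00' (no match yet)
Bit 6: prefix='001' -> emit 'o', reset
Bit 7: prefix='0' (no match yet)
Bit 8: prefix='01' -> emit 'j', reset
Bit 9: prefix='0' (no match yet)
Bit 10: prefix='00' (no match yet)
Bit 11: prefix='000' -> emit 'e', reset
Bit 12: prefix='0' (no match yet)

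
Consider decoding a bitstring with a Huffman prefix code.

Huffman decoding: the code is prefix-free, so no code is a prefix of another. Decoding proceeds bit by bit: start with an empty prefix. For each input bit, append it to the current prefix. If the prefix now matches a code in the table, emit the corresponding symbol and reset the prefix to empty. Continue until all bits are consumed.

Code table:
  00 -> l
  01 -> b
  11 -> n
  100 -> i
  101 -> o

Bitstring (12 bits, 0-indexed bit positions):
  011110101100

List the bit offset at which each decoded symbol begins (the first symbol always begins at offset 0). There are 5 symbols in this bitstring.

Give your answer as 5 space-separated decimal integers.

Answer: 0 2 4 7 9

Derivation:
Bit 0: prefix='0' (no match yet)
Bit 1: prefix='01' -> emit 'b', reset
Bit 2: prefix='1' (no match yet)
Bit 3: prefix='11' -> emit 'n', reset
Bit 4: prefix='1' (no match yet)
Bit 5: prefix='10' (no match yet)
Bit 6: prefix='101' -> emit 'o', reset
Bit 7: prefix='0' (no match yet)
Bit 8: prefix='01' -> emit 'b', reset
Bit 9: prefix='1' (no match yet)
Bit 10: prefix='10' (no match yet)
Bit 11: prefix='100' -> emit 'i', reset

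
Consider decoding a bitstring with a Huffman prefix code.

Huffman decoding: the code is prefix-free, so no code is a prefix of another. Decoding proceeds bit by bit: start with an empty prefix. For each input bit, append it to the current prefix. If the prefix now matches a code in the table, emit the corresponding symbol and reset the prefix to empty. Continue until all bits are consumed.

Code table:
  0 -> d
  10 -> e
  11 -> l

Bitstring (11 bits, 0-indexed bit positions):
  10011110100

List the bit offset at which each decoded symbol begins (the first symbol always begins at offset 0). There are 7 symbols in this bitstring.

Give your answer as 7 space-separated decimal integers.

Bit 0: prefix='1' (no match yet)
Bit 1: prefix='10' -> emit 'e', reset
Bit 2: prefix='0' -> emit 'd', reset
Bit 3: prefix='1' (no match yet)
Bit 4: prefix='11' -> emit 'l', reset
Bit 5: prefix='1' (no match yet)
Bit 6: prefix='11' -> emit 'l', reset
Bit 7: prefix='0' -> emit 'd', reset
Bit 8: prefix='1' (no match yet)
Bit 9: prefix='10' -> emit 'e', reset
Bit 10: prefix='0' -> emit 'd', reset

Answer: 0 2 3 5 7 8 10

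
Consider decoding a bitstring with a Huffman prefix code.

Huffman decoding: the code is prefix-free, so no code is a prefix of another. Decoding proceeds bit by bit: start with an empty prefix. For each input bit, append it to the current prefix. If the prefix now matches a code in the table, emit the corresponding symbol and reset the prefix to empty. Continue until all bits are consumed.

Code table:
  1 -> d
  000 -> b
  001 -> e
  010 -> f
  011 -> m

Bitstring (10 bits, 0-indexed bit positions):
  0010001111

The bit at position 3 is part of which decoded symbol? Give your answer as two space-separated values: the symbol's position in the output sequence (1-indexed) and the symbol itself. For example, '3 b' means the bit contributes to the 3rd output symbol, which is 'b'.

Bit 0: prefix='0' (no match yet)
Bit 1: prefix='00' (no match yet)
Bit 2: prefix='001' -> emit 'e', reset
Bit 3: prefix='0' (no match yet)
Bit 4: prefix='00' (no match yet)
Bit 5: prefix='000' -> emit 'b', reset
Bit 6: prefix='1' -> emit 'd', reset
Bit 7: prefix='1' -> emit 'd', reset

Answer: 2 b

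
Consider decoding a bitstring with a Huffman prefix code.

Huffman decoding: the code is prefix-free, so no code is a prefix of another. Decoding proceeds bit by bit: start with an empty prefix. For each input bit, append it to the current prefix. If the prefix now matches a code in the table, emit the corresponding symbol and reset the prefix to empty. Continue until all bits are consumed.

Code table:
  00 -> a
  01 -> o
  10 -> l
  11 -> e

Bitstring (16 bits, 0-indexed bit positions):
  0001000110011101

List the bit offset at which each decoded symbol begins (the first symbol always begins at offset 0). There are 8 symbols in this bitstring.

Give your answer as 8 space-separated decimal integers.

Bit 0: prefix='0' (no match yet)
Bit 1: prefix='00' -> emit 'a', reset
Bit 2: prefix='0' (no match yet)
Bit 3: prefix='01' -> emit 'o', reset
Bit 4: prefix='0' (no match yet)
Bit 5: prefix='00' -> emit 'a', reset
Bit 6: prefix='0' (no match yet)
Bit 7: prefix='01' -> emit 'o', reset
Bit 8: prefix='1' (no match yet)
Bit 9: prefix='10' -> emit 'l', reset
Bit 10: prefix='0' (no match yet)
Bit 11: prefix='01' -> emit 'o', reset
Bit 12: prefix='1' (no match yet)
Bit 13: prefix='11' -> emit 'e', reset
Bit 14: prefix='0' (no match yet)
Bit 15: prefix='01' -> emit 'o', reset

Answer: 0 2 4 6 8 10 12 14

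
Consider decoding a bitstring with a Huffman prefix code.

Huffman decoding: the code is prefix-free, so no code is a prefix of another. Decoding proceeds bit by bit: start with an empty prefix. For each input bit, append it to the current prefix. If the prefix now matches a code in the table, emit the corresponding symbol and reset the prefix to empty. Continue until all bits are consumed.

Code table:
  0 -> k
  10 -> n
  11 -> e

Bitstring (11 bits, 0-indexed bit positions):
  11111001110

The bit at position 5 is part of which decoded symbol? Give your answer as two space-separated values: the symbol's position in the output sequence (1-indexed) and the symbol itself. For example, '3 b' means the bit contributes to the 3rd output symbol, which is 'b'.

Bit 0: prefix='1' (no match yet)
Bit 1: prefix='11' -> emit 'e', reset
Bit 2: prefix='1' (no match yet)
Bit 3: prefix='11' -> emit 'e', reset
Bit 4: prefix='1' (no match yet)
Bit 5: prefix='10' -> emit 'n', reset
Bit 6: prefix='0' -> emit 'k', reset
Bit 7: prefix='1' (no match yet)
Bit 8: prefix='11' -> emit 'e', reset
Bit 9: prefix='1' (no match yet)

Answer: 3 n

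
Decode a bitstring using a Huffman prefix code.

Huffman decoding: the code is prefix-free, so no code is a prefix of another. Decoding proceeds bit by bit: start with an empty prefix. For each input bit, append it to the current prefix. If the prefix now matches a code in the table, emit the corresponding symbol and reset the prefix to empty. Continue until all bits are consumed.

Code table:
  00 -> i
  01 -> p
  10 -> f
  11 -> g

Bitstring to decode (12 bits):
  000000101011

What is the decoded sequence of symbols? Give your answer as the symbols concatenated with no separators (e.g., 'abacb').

Bit 0: prefix='0' (no match yet)
Bit 1: prefix='00' -> emit 'i', reset
Bit 2: prefix='0' (no match yet)
Bit 3: prefix='00' -> emit 'i', reset
Bit 4: prefix='0' (no match yet)
Bit 5: prefix='00' -> emit 'i', reset
Bit 6: prefix='1' (no match yet)
Bit 7: prefix='10' -> emit 'f', reset
Bit 8: prefix='1' (no match yet)
Bit 9: prefix='10' -> emit 'f', reset
Bit 10: prefix='1' (no match yet)
Bit 11: prefix='11' -> emit 'g', reset

Answer: iiiffg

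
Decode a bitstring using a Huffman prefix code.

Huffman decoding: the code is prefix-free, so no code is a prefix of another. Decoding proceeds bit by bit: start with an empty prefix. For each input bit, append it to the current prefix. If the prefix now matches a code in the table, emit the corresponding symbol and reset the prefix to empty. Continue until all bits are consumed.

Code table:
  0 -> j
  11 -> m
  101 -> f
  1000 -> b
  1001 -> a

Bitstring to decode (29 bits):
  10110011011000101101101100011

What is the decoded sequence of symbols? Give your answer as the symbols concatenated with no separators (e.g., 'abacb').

Answer: fafbfffbm

Derivation:
Bit 0: prefix='1' (no match yet)
Bit 1: prefix='10' (no match yet)
Bit 2: prefix='101' -> emit 'f', reset
Bit 3: prefix='1' (no match yet)
Bit 4: prefix='10' (no match yet)
Bit 5: prefix='100' (no match yet)
Bit 6: prefix='1001' -> emit 'a', reset
Bit 7: prefix='1' (no match yet)
Bit 8: prefix='10' (no match yet)
Bit 9: prefix='101' -> emit 'f', reset
Bit 10: prefix='1' (no match yet)
Bit 11: prefix='10' (no match yet)
Bit 12: prefix='100' (no match yet)
Bit 13: prefix='1000' -> emit 'b', reset
Bit 14: prefix='1' (no match yet)
Bit 15: prefix='10' (no match yet)
Bit 16: prefix='101' -> emit 'f', reset
Bit 17: prefix='1' (no match yet)
Bit 18: prefix='10' (no match yet)
Bit 19: prefix='101' -> emit 'f', reset
Bit 20: prefix='1' (no match yet)
Bit 21: prefix='10' (no match yet)
Bit 22: prefix='101' -> emit 'f', reset
Bit 23: prefix='1' (no match yet)
Bit 24: prefix='10' (no match yet)
Bit 25: prefix='100' (no match yet)
Bit 26: prefix='1000' -> emit 'b', reset
Bit 27: prefix='1' (no match yet)
Bit 28: prefix='11' -> emit 'm', reset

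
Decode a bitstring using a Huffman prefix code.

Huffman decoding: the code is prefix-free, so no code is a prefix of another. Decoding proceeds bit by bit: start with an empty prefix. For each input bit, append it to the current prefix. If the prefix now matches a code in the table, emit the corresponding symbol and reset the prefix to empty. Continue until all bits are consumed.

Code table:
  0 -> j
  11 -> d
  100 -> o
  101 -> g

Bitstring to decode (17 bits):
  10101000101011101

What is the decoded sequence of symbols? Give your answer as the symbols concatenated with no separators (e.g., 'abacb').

Bit 0: prefix='1' (no match yet)
Bit 1: prefix='10' (no match yet)
Bit 2: prefix='101' -> emit 'g', reset
Bit 3: prefix='0' -> emit 'j', reset
Bit 4: prefix='1' (no match yet)
Bit 5: prefix='10' (no match yet)
Bit 6: prefix='100' -> emit 'o', reset
Bit 7: prefix='0' -> emit 'j', reset
Bit 8: prefix='1' (no match yet)
Bit 9: prefix='10' (no match yet)
Bit 10: prefix='101' -> emit 'g', reset
Bit 11: prefix='0' -> emit 'j', reset
Bit 12: prefix='1' (no match yet)
Bit 13: prefix='11' -> emit 'd', reset
Bit 14: prefix='1' (no match yet)
Bit 15: prefix='10' (no match yet)
Bit 16: prefix='101' -> emit 'g', reset

Answer: gjojgjdg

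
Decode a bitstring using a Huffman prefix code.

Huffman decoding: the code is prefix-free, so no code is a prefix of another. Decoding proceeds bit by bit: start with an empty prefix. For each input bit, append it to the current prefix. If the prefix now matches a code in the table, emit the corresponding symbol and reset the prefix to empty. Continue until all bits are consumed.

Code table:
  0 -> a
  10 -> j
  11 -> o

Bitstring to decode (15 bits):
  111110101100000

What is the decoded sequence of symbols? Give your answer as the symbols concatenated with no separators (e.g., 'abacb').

Bit 0: prefix='1' (no match yet)
Bit 1: prefix='11' -> emit 'o', reset
Bit 2: prefix='1' (no match yet)
Bit 3: prefix='11' -> emit 'o', reset
Bit 4: prefix='1' (no match yet)
Bit 5: prefix='10' -> emit 'j', reset
Bit 6: prefix='1' (no match yet)
Bit 7: prefix='10' -> emit 'j', reset
Bit 8: prefix='1' (no match yet)
Bit 9: prefix='11' -> emit 'o', reset
Bit 10: prefix='0' -> emit 'a', reset
Bit 11: prefix='0' -> emit 'a', reset
Bit 12: prefix='0' -> emit 'a', reset
Bit 13: prefix='0' -> emit 'a', reset
Bit 14: prefix='0' -> emit 'a', reset

Answer: oojjoaaaaa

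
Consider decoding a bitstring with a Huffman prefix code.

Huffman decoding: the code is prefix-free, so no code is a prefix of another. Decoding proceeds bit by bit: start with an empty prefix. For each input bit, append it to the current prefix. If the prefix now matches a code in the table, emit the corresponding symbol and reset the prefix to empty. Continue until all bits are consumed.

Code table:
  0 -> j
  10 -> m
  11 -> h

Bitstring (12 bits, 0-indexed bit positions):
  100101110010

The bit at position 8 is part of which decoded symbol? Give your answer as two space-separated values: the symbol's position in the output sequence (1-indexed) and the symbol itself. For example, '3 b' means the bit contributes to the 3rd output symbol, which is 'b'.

Bit 0: prefix='1' (no match yet)
Bit 1: prefix='10' -> emit 'm', reset
Bit 2: prefix='0' -> emit 'j', reset
Bit 3: prefix='1' (no match yet)
Bit 4: prefix='10' -> emit 'm', reset
Bit 5: prefix='1' (no match yet)
Bit 6: prefix='11' -> emit 'h', reset
Bit 7: prefix='1' (no match yet)
Bit 8: prefix='10' -> emit 'm', reset
Bit 9: prefix='0' -> emit 'j', reset
Bit 10: prefix='1' (no match yet)
Bit 11: prefix='10' -> emit 'm', reset

Answer: 5 m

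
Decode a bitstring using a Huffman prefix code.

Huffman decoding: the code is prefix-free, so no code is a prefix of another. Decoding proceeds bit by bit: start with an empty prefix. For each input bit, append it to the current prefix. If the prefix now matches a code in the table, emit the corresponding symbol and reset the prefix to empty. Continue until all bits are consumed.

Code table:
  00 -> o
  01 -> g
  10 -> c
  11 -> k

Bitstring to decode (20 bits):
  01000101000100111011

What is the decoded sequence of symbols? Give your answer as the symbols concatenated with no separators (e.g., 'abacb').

Bit 0: prefix='0' (no match yet)
Bit 1: prefix='01' -> emit 'g', reset
Bit 2: prefix='0' (no match yet)
Bit 3: prefix='00' -> emit 'o', reset
Bit 4: prefix='0' (no match yet)
Bit 5: prefix='01' -> emit 'g', reset
Bit 6: prefix='0' (no match yet)
Bit 7: prefix='01' -> emit 'g', reset
Bit 8: prefix='0' (no match yet)
Bit 9: prefix='00' -> emit 'o', reset
Bit 10: prefix='0' (no match yet)
Bit 11: prefix='01' -> emit 'g', reset
Bit 12: prefix='0' (no match yet)
Bit 13: prefix='00' -> emit 'o', reset
Bit 14: prefix='1' (no match yet)
Bit 15: prefix='11' -> emit 'k', reset
Bit 16: prefix='1' (no match yet)
Bit 17: prefix='10' -> emit 'c', reset
Bit 18: prefix='1' (no match yet)
Bit 19: prefix='11' -> emit 'k', reset

Answer: goggogokck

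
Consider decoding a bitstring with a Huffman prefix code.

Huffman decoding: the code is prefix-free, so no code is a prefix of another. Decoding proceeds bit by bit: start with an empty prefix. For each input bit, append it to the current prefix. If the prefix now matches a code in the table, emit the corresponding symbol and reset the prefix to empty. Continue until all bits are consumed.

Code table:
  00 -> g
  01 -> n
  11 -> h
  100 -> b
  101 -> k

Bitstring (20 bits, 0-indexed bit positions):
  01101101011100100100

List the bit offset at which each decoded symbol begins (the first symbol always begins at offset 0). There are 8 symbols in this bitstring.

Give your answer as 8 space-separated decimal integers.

Bit 0: prefix='0' (no match yet)
Bit 1: prefix='01' -> emit 'n', reset
Bit 2: prefix='1' (no match yet)
Bit 3: prefix='10' (no match yet)
Bit 4: prefix='101' -> emit 'k', reset
Bit 5: prefix='1' (no match yet)
Bit 6: prefix='10' (no match yet)
Bit 7: prefix='101' -> emit 'k', reset
Bit 8: prefix='0' (no match yet)
Bit 9: prefix='01' -> emit 'n', reset
Bit 10: prefix='1' (no match yet)
Bit 11: prefix='11' -> emit 'h', reset
Bit 12: prefix='0' (no match yet)
Bit 13: prefix='00' -> emit 'g', reset
Bit 14: prefix='1' (no match yet)
Bit 15: prefix='10' (no match yet)
Bit 16: prefix='100' -> emit 'b', reset
Bit 17: prefix='1' (no match yet)
Bit 18: prefix='10' (no match yet)
Bit 19: prefix='100' -> emit 'b', reset

Answer: 0 2 5 8 10 12 14 17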